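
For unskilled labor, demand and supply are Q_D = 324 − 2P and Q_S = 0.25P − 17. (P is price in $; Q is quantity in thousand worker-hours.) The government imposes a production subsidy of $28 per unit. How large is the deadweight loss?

$87.11 thousand

In inverse form: demand P = 162 − 0.5Q, supply P = 68 + 4Q.
Competitive equilibrium: 162 − 0.5Q = 68 + 4Q → Q* = 20.8889, P* = 151.5556.
The subsidy lowers effective supply by 28: P = 40 + 4Q.
New quantity: 162 − 0.5Q = 40 + 4Q → Q' = 27.1111.
Overproduction ΔQ = 27.1111 − 20.8889 = 6.2222; wedge = subsidy = 28.
DWL = ½ × 6.2222 × 28 = $87.11 thousand.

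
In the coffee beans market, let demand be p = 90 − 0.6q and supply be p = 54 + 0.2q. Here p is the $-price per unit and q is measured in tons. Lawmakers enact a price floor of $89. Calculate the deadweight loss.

Competitive equilibrium: 90 − 0.6q = 54 + 0.2q → q* = 45, p* = 63.
At the floor p = 89, quantity demanded = (90 − 89)/0.6 = 1.6667.
Sellers' marginal cost at q' = 1.6667: 54 + 0.2·1.6667 = 54.3333.
Δq = 45 − 1.6667 = 43.3333; wedge = 89 − 54.3333 = 34.6667.
The triangle = ½ × 43.3333 × 34.6667 = $751.11.

$751.11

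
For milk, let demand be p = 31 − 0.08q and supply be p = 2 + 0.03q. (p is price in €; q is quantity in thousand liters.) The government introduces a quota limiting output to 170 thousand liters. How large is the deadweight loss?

€482.23 thousand

Competitive equilibrium: 31 − 0.08q = 2 + 0.03q → q* = 263.6364, p* = 9.9091.
At q = 170: demand price = 31 − 0.08·170 = 17.4; supply price = 2 + 0.03·170 = 7.1.
Δq = 263.6364 − 170 = 93.6364; wedge = 17.4 − 7.1 = 10.3.
Welfare loss = ½ × 93.6364 × 10.3 = €482.23 thousand.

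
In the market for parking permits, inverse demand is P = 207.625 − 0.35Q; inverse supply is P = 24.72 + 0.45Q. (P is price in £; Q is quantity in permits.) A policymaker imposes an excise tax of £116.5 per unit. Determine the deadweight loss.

Competitive equilibrium: 207.625 − 0.35Q = 24.72 + 0.45Q → Q* = 228.6313, P* = 127.6041.
With the tax, the buyer price exceeds the seller price by 116.5: (207.625 − 0.35Q) − (24.72 + 0.45Q) = 116.5 → Q' = 83.0063.
ΔQ = 228.6313 − 83.0063 = 145.625; the wedge equals the tax, 116.5.
The triangle = ½ × 145.625 × 116.5 = £8482.66.

£8482.66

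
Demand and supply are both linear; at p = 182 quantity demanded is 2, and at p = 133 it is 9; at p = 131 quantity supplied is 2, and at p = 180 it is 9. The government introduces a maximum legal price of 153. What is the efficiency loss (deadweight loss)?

1.75

Demand slope = (133 − 182)/(9 − 2) = −7, so p = 196 − 7q.
Supply slope = (180 − 131)/(9 − 2) = 7, so p = 117 + 7q.
Competitive equilibrium: 196 − 7q = 117 + 7q → q* = 5.6429, p* = 156.5.
At the ceiling p = 153, quantity supplied = (153 − 117)/7 = 5.1429.
Willingness to pay at q' = 5.1429: 196 − 7·5.1429 = 159.9997.
Δq = 5.6429 − 5.1429 = 0.5; wedge = 159.9997 − 153 = 6.9997.
Deadweight loss = ½ × 0.5 × 6.9997 = 1.75.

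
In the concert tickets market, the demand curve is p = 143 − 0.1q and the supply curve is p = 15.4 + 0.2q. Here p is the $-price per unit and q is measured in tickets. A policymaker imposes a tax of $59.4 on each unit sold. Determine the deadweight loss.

Competitive equilibrium: 143 − 0.1q = 15.4 + 0.2q → q* = 425.3333, p* = 100.4667.
With the tax, the buyer price exceeds the seller price by 59.4: (143 − 0.1q) − (15.4 + 0.2q) = 59.4 → q' = 227.3333.
Δq = 425.3333 − 227.3333 = 198; the wedge equals the tax, 59.4.
The triangle = ½ × 198 × 59.4 = $5880.60.

$5880.60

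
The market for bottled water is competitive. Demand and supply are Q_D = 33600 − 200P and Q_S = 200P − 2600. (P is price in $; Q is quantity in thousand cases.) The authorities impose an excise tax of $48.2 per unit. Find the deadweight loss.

In inverse form: demand P = 168 − 0.005Q, supply P = 13 + 0.005Q.
Competitive equilibrium: 168 − 0.005Q = 13 + 0.005Q → Q* = 15500, P* = 90.5.
With the tax, the buyer price exceeds the seller price by 48.2: (168 − 0.005Q) − (13 + 0.005Q) = 48.2 → Q' = 10680.
ΔQ = 15500 − 10680 = 4820; the wedge equals the tax, 48.2.
Deadweight loss = ½ × 4820 × 48.2 = $116162 thousand.

$116162 thousand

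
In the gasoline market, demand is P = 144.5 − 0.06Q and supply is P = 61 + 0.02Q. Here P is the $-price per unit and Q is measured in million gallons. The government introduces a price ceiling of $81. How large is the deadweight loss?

$76.56 million

Competitive equilibrium: 144.5 − 0.06Q = 61 + 0.02Q → Q* = 1043.75, P* = 81.875.
At the ceiling P = 81, quantity supplied = (81 − 61)/0.02 = 1000.
Willingness to pay at Q' = 1000: 144.5 − 0.06·1000 = 84.5.
ΔQ = 1043.75 − 1000 = 43.75; wedge = 84.5 − 81 = 3.5.
DWL = ½ × 43.75 × 3.5 = $76.56 million.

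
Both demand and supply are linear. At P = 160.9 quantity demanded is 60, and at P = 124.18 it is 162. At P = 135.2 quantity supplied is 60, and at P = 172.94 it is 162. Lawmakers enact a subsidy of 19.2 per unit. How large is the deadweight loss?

Demand slope = (124.18 − 160.9)/(162 − 60) = −0.36, so P = 182.5 − 0.36Q.
Supply slope = (172.94 − 135.2)/(162 − 60) = 0.37, so P = 113 + 0.37Q.
Competitive equilibrium: 182.5 − 0.36Q = 113 + 0.37Q → Q* = 95.2055, P* = 148.226.
The subsidy lowers effective supply by 19.2: P = 93.8 + 0.37Q.
New quantity: 182.5 − 0.36Q = 93.8 + 0.37Q → Q' = 121.5068.
Overproduction ΔQ = 121.5068 − 95.2055 = 26.3013; wedge = subsidy = 19.2.
DWL = ½ × 26.3013 × 19.2 = 252.49.

252.49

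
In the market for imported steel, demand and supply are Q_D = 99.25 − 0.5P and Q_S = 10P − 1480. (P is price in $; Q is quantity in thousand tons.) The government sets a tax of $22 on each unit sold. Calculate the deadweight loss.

$115.24 thousand

In inverse form: demand P = 198.5 − 2Q, supply P = 148 + 0.1Q.
Competitive equilibrium: 198.5 − 2Q = 148 + 0.1Q → Q* = 24.0476, P* = 150.4048.
With the tax, the buyer price exceeds the seller price by 22: (198.5 − 2Q) − (148 + 0.1Q) = 22 → Q' = 13.5714.
ΔQ = 24.0476 − 13.5714 = 10.4762; the wedge equals the tax, 22.
DWL = ½ × 10.4762 × 22 = $115.24 thousand.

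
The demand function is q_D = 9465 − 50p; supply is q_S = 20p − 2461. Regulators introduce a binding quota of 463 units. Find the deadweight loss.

In inverse form: demand p = 189.3 − 0.02q, supply p = 123.05 + 0.05q.
Competitive equilibrium: 189.3 − 0.02q = 123.05 + 0.05q → q* = 946.4286, p* = 170.3714.
At q = 463: demand price = 189.3 − 0.02·463 = 180.04; supply price = 123.05 + 0.05·463 = 146.2.
Δq = 946.4286 − 463 = 483.4286; wedge = 180.04 − 146.2 = 33.84.
Deadweight loss = ½ × 483.4286 × 33.84 = 8179.61.

8179.61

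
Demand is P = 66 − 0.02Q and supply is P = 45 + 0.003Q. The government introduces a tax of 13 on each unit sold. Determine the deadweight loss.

Competitive equilibrium: 66 − 0.02Q = 45 + 0.003Q → Q* = 913.0435, P* = 47.7391.
With the tax, the buyer price exceeds the seller price by 13: (66 − 0.02Q) − (45 + 0.003Q) = 13 → Q' = 347.8261.
ΔQ = 913.0435 − 347.8261 = 565.2174; the wedge equals the tax, 13.
Welfare loss = ½ × 565.2174 × 13 = 3673.91.

3673.91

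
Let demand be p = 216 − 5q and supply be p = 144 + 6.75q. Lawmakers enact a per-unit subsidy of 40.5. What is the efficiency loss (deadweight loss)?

69.80

Competitive equilibrium: 216 − 5q = 144 + 6.75q → q* = 6.1277, p* = 185.3617.
The subsidy lowers effective supply by 40.5: p = 103.5 + 6.75q.
New quantity: 216 − 5q = 103.5 + 6.75q → q' = 9.5745.
Overproduction Δq = 9.5745 − 6.1277 = 3.4468; wedge = subsidy = 40.5.
DWL = ½ × 3.4468 × 40.5 = 69.80.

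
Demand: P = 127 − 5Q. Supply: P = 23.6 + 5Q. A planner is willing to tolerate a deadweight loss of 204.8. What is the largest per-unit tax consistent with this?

64

Competitive equilibrium: 127 − 5Q = 23.6 + 5Q → Q* = 10.34, P* = 75.3.
A tax t gives ΔQ = t/10 and wedge t, so DWL = t²/20.
t²/20 = 204.8 → t² = 4096 → t = 64.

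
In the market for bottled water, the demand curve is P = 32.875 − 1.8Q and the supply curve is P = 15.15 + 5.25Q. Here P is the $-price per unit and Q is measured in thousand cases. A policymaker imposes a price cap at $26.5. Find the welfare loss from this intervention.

Competitive equilibrium: 32.875 − 1.8Q = 15.15 + 5.25Q → Q* = 2.5142, P* = 28.3495.
At the ceiling P = 26.5, quantity supplied = (26.5 − 15.15)/5.25 = 2.1619.
Willingness to pay at Q' = 2.1619: 32.875 − 1.8·2.1619 = 28.9836.
ΔQ = 2.5142 − 2.1619 = 0.3523; wedge = 28.9836 − 26.5 = 2.4836.
Deadweight loss = ½ × 0.3523 × 2.4836 = $0.44 thousand.

$0.44 thousand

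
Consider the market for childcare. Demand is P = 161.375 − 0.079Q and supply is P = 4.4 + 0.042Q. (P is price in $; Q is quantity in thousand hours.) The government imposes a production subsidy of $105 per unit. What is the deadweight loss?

$45557.85 thousand

Competitive equilibrium: 161.375 − 0.079Q = 4.4 + 0.042Q → Q* = 1297.314, P* = 58.8872.
The subsidy lowers effective supply by 105: P = 0.042Q − 100.6.
New quantity: 161.375 − 0.079Q = 0.042Q − 100.6 → Q' = 2165.0826.
Overproduction ΔQ = 2165.0826 − 1297.314 = 867.7686; wedge = subsidy = 105.
Welfare loss = ½ × 867.7686 × 105 = $45557.85 thousand.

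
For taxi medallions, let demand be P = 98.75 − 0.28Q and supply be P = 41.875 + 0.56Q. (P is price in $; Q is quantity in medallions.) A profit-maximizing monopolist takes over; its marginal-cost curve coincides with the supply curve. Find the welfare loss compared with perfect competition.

Competitive equilibrium: 98.75 − 0.28Q = 41.875 + 0.56Q → Q* = 67.7083, P* = 79.7917.
Marginal revenue: MR = 98.75 − 0.56Q. Set MR = MC: 98.75 − 0.56Q = 41.875 + 0.56Q → Q_m = 50.7813.
Price P_m = 98.75 − 0.28·50.7813 = 84.5312; MC(Q_m) = 41.875 + 0.56·50.7813 = 70.3125.
Competitive Q* = 67.7083, so ΔQ = 16.927; wedge = 84.5312 − 70.3125 = 14.2187.
Deadweight loss = ½ × 16.927 × 14.2187 = $120.34.

$120.34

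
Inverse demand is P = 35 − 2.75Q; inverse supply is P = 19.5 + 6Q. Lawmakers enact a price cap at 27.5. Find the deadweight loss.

0.84

Competitive equilibrium: 35 − 2.75Q = 19.5 + 6Q → Q* = 1.7714, P* = 30.1286.
At the ceiling P = 27.5, quantity supplied = (27.5 − 19.5)/6 = 1.3333.
Willingness to pay at Q' = 1.3333: 35 − 2.75·1.3333 = 31.3334.
ΔQ = 1.7714 − 1.3333 = 0.4381; wedge = 31.3334 − 27.5 = 3.8334.
DWL = ½ × 0.4381 × 3.8334 = 0.84.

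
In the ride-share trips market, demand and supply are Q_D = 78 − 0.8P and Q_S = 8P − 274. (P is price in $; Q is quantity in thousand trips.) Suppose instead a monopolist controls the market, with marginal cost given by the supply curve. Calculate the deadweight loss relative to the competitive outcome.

In inverse form: demand P = 97.5 − 1.25Q, supply P = 34.25 + 0.125Q.
Competitive equilibrium: 97.5 − 1.25Q = 34.25 + 0.125Q → Q* = 46, P* = 40.
Marginal revenue: MR = 97.5 − 2.5Q. Set MR = MC: 97.5 − 2.5Q = 34.25 + 0.125Q → Q_m = 24.0952.
Price P_m = 97.5 − 1.25·24.0952 = 67.381; MC(Q_m) = 34.25 + 0.125·24.0952 = 37.2619.
Competitive Q* = 46, so ΔQ = 21.9048; wedge = 67.381 − 37.2619 = 30.1191.
Deadweight loss = ½ × 21.9048 × 30.1191 = $329.88 thousand.

$329.88 thousand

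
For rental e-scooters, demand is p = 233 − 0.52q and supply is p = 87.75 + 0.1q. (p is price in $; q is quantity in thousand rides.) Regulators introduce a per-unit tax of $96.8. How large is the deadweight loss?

$7556.65 thousand

Competitive equilibrium: 233 − 0.52q = 87.75 + 0.1q → q* = 234.27419, p* = 111.17742.
With the tax, the buyer price exceeds the seller price by 96.8: (233 − 0.52q) − (87.75 + 0.1q) = 96.8 → q' = 78.14516.
Δq = 234.27419 − 78.14516 = 156.12903; the wedge equals the tax, 96.8.
DWL = ½ × 156.12903 × 96.8 = $7556.65 thousand.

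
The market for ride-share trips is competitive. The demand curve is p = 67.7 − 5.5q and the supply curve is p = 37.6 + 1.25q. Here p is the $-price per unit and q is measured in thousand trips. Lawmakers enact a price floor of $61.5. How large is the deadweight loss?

Competitive equilibrium: 67.7 − 5.5q = 37.6 + 1.25q → q* = 4.4593, p* = 43.1741.
At the floor p = 61.5, quantity demanded = (67.7 − 61.5)/5.5 = 1.1273.
Sellers' marginal cost at q' = 1.1273: 37.6 + 1.25·1.1273 = 39.0091.
Δq = 4.4593 − 1.1273 = 3.332; wedge = 61.5 − 39.0091 = 22.4909.
DWL = ½ × 3.332 × 22.4909 = $37.47 thousand.

$37.47 thousand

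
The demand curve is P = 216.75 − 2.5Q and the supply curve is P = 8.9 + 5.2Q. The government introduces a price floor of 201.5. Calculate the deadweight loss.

Competitive equilibrium: 216.75 − 2.5Q = 8.9 + 5.2Q → Q* = 26.9935, P* = 149.2662.
At the floor P = 201.5, quantity demanded = (216.75 − 201.5)/2.5 = 6.1.
Sellers' marginal cost at Q' = 6.1: 8.9 + 5.2·6.1 = 40.62.
ΔQ = 26.9935 − 6.1 = 20.8935; wedge = 201.5 − 40.62 = 160.88.
DWL = ½ × 20.8935 × 160.88 = 1680.67.

1680.67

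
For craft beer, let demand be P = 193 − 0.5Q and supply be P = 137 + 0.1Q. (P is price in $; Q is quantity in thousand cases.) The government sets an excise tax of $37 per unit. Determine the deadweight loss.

$1140.83 thousand

Competitive equilibrium: 193 − 0.5Q = 137 + 0.1Q → Q* = 93.3333, P* = 146.3333.
With the tax, the buyer price exceeds the seller price by 37: (193 − 0.5Q) − (137 + 0.1Q) = 37 → Q' = 31.6667.
ΔQ = 93.3333 − 31.6667 = 61.6666; the wedge equals the tax, 37.
DWL = ½ × 61.6666 × 37 = $1140.83 thousand.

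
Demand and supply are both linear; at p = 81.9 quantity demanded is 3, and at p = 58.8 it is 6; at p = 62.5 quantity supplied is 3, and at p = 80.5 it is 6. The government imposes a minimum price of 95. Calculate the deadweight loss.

Demand slope = (58.8 − 81.9)/(6 − 3) = −7.7, so p = 105 − 7.7q.
Supply slope = (80.5 − 62.5)/(6 − 3) = 6, so p = 44.5 + 6q.
Competitive equilibrium: 105 − 7.7q = 44.5 + 6q → q* = 4.4161, p* = 70.9964.
At the floor p = 95, quantity demanded = (105 − 95)/7.7 = 1.2987.
Sellers' marginal cost at q' = 1.2987: 44.5 + 6·1.2987 = 52.2922.
Δq = 4.4161 − 1.2987 = 3.1174; wedge = 95 − 52.2922 = 42.7078.
DWL = ½ × 3.1174 × 42.7078 = 66.57.

66.57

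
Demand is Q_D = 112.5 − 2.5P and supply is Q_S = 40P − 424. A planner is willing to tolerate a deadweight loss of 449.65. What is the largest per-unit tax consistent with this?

In inverse form: demand P = 45 − 0.4Q, supply P = 10.6 + 0.025Q.
Competitive equilibrium: 45 − 0.4Q = 10.6 + 0.025Q → Q* = 80.9412, P* = 12.6235.
A tax t gives ΔQ = t/0.425 and wedge t, so DWL = t²/0.85.
t²/0.85 = 449.65 → t² = 382.2025 → t = 19.55.

19.55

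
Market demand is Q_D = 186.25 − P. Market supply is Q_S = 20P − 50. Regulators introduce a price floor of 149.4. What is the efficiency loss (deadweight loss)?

In inverse form: demand P = 186.25 − Q, supply P = 2.5 + 0.05Q.
Competitive equilibrium: 186.25 − Q = 2.5 + 0.05Q → Q* = 175, P* = 11.25.
At the floor P = 149.4, quantity demanded = (186.25 − 149.4)/1 = 36.85.
Sellers' marginal cost at Q' = 36.85: 2.5 + 0.05·36.85 = 4.3425.
ΔQ = 175 − 36.85 = 138.15; wedge = 149.4 − 4.3425 = 145.0575.
DWL = ½ × 138.15 × 145.0575 = 10019.85.

10019.85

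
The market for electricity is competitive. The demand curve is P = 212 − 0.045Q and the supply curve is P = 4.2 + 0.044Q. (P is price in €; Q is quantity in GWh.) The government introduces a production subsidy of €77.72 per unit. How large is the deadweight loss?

Competitive equilibrium: 212 − 0.045Q = 4.2 + 0.044Q → Q* = 2334.8315, P* = 106.9326.
The subsidy lowers effective supply by 77.72: P = 0.044Q − 73.52.
New quantity: 212 − 0.045Q = 0.044Q − 73.52 → Q' = 3208.0899.
Overproduction ΔQ = 3208.0899 − 2334.8315 = 873.2584; wedge = subsidy = 77.72.
Deadweight loss = ½ × 873.2584 × 77.72 = €33934.82.

€33934.82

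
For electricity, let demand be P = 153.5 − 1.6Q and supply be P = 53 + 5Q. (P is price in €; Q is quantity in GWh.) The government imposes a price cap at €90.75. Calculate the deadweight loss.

€194.50

Competitive equilibrium: 153.5 − 1.6Q = 53 + 5Q → Q* = 15.2273, P* = 129.1364.
At the ceiling P = 90.75, quantity supplied = (90.75 − 53)/5 = 7.55.
Willingness to pay at Q' = 7.55: 153.5 − 1.6·7.55 = 141.42.
ΔQ = 15.2273 − 7.55 = 7.6773; wedge = 141.42 − 90.75 = 50.67.
DWL = ½ × 7.6773 × 50.67 = €194.50.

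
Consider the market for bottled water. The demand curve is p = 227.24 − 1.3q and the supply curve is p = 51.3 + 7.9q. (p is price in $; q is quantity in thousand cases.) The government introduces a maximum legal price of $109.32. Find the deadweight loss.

Competitive equilibrium: 227.24 − 1.3q = 51.3 + 7.9q → q* = 19.1239, p* = 202.3789.
At the ceiling p = 109.32, quantity supplied = (109.32 − 51.3)/7.9 = 7.3443.
Willingness to pay at q' = 7.3443: 227.24 − 1.3·7.3443 = 217.6924.
Δq = 19.1239 − 7.3443 = 11.7796; wedge = 217.6924 − 109.32 = 108.3724.
The triangle = ½ × 11.7796 × 108.3724 = $638.29 thousand.

$638.29 thousand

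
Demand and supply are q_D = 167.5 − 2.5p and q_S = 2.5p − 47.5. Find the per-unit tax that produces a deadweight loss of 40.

In inverse form: demand p = 67 − 0.4q, supply p = 19 + 0.4q.
Competitive equilibrium: 67 − 0.4q = 19 + 0.4q → q* = 60, p* = 43.
A tax t gives Δq = t/0.8 and wedge t, so DWL = t²/1.6.
t²/1.6 = 40 → t² = 64 → t = 8.

8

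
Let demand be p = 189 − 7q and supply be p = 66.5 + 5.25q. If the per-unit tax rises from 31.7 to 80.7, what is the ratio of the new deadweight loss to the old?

Competitive equilibrium: 189 − 7q = 66.5 + 5.25q → q* = 10, p* = 119.
For a per-unit tax t: Δq = t/12.25, so DWL = ½·t·(t/12.25) = t²/24.5.
At t = 31.7: DWL = 41.016. At t = 80.7: DWL = 265.816.
Ratio = (80.7/31.7)² = 6.481.

6.481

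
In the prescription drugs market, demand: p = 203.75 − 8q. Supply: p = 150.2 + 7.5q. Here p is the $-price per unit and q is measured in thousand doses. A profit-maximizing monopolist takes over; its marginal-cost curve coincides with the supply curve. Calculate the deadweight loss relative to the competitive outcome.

Competitive equilibrium: 203.75 − 8q = 150.2 + 7.5q → q* = 3.4548, p* = 176.1113.
Marginal revenue: MR = 203.75 − 16q. Set MR = MC: 203.75 − 16q = 150.2 + 7.5q → q_m = 2.2787.
Price p_m = 203.75 − 8·2.2787 = 185.5204; MC(q_m) = 150.2 + 7.5·2.2787 = 167.2903.
Competitive q* = 3.4548, so Δq = 1.1761; wedge = 185.5204 − 167.2903 = 18.2301.
Welfare loss = ½ × 1.1761 × 18.2301 = $10.72 thousand.

$10.72 thousand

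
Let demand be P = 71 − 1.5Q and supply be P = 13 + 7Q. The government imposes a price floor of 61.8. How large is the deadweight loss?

Competitive equilibrium: 71 − 1.5Q = 13 + 7Q → Q* = 6.8235, P* = 60.7647.
At the floor P = 61.8, quantity demanded = (71 − 61.8)/1.5 = 6.1333.
Sellers' marginal cost at Q' = 6.1333: 13 + 7·6.1333 = 55.9331.
ΔQ = 6.8235 − 6.1333 = 0.6902; wedge = 61.8 − 55.9331 = 5.8669.
The triangle = ½ × 0.6902 × 5.8669 = 2.02.

2.02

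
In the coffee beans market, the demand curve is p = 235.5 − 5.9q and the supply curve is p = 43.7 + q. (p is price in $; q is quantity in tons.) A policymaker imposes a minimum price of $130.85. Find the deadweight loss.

$349.14

Competitive equilibrium: 235.5 − 5.9q = 43.7 + q → q* = 27.7971, p* = 71.4971.
At the floor p = 130.85, quantity demanded = (235.5 − 130.85)/5.9 = 17.7373.
Sellers' marginal cost at q' = 17.7373: 43.7 + 1·17.7373 = 61.4373.
Δq = 27.7971 − 17.7373 = 10.0598; wedge = 130.85 − 61.4373 = 69.4127.
Welfare loss = ½ × 10.0598 × 69.4127 = $349.14.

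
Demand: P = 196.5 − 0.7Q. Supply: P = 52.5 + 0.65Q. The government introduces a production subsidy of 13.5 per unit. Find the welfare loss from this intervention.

Competitive equilibrium: 196.5 − 0.7Q = 52.5 + 0.65Q → Q* = 106.6667, P* = 121.8333.
The subsidy lowers effective supply by 13.5: P = 39 + 0.65Q.
New quantity: 196.5 − 0.7Q = 39 + 0.65Q → Q' = 116.6667.
Overproduction ΔQ = 116.6667 − 106.6667 = 10; wedge = subsidy = 13.5.
The triangle = ½ × 10 × 13.5 = 67.50.

67.50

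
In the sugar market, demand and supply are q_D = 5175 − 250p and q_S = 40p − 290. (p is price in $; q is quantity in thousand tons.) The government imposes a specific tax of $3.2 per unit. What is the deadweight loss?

$176.55 thousand

In inverse form: demand p = 20.7 − 0.004q, supply p = 7.25 + 0.025q.
Competitive equilibrium: 20.7 − 0.004q = 7.25 + 0.025q → q* = 463.7931, p* = 18.8448.
With the tax, the buyer price exceeds the seller price by 3.2: (20.7 − 0.004q) − (7.25 + 0.025q) = 3.2 → q' = 353.4483.
Δq = 463.7931 − 353.4483 = 110.3448; the wedge equals the tax, 3.2.
The triangle = ½ × 110.3448 × 3.2 = $176.55 thousand.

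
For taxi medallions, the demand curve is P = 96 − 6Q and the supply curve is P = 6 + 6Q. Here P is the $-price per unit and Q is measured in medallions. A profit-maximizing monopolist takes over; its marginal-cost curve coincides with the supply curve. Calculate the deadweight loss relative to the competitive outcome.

$37.50

Competitive equilibrium: 96 − 6Q = 6 + 6Q → Q* = 7.5, P* = 51.
Marginal revenue: MR = 96 − 12Q. Set MR = MC: 96 − 12Q = 6 + 6Q → Q_m = 5.
Price P_m = 96 − 6·5 = 66; MC(Q_m) = 6 + 6·5 = 36.
Competitive Q* = 7.5, so ΔQ = 2.5; wedge = 66 − 36 = 30.
The triangle = ½ × 2.5 × 30 = $37.50.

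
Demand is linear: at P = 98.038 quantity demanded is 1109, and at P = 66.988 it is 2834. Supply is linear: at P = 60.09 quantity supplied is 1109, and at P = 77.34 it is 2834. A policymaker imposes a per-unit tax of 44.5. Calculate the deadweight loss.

35361.61

Demand slope = (66.988 − 98.038)/(2834 − 1109) = −0.018, so P = 118 − 0.018Q.
Supply slope = (77.34 − 60.09)/(2834 − 1109) = 0.01, so P = 49 + 0.01Q.
Competitive equilibrium: 118 − 0.018Q = 49 + 0.01Q → Q* = 2464.2857, P* = 73.6429.
With the tax, the buyer price exceeds the seller price by 44.5: (118 − 0.018Q) − (49 + 0.01Q) = 44.5 → Q' = 875.
ΔQ = 2464.2857 − 875 = 1589.2857; the wedge equals the tax, 44.5.
Welfare loss = ½ × 1589.2857 × 44.5 = 35361.61.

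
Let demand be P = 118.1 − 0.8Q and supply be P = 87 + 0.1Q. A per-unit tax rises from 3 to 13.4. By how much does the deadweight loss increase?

94.76

Competitive equilibrium: 118.1 − 0.8Q = 87 + 0.1Q → Q* = 34.5556, P* = 90.4556.
For a per-unit tax t: ΔQ = t/0.9, so DWL = ½·t·(t/0.9) = t²/1.8.
At t = 3: DWL = 5. At t = 13.4: DWL = 99.756.
Increase = 99.756 − 5 = 94.76.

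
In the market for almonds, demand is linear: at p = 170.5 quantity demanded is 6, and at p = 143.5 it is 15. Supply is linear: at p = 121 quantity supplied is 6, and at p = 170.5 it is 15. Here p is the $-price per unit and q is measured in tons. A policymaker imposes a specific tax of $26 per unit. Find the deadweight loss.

$39.76

Demand slope = (143.5 − 170.5)/(15 − 6) = −3, so p = 188.5 − 3q.
Supply slope = (170.5 − 121)/(15 − 6) = 5.5, so p = 88 + 5.5q.
Competitive equilibrium: 188.5 − 3q = 88 + 5.5q → q* = 11.8235, p* = 153.0294.
With the tax, the buyer price exceeds the seller price by 26: (188.5 − 3q) − (88 + 5.5q) = 26 → q' = 8.7647.
Δq = 11.8235 − 8.7647 = 3.0588; the wedge equals the tax, 26.
DWL = ½ × 3.0588 × 26 = $39.76.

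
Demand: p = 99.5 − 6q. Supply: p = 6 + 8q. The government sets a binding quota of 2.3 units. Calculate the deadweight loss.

134.20

Competitive equilibrium: 99.5 − 6q = 6 + 8q → q* = 6.6786, p* = 59.4286.
At q = 2.3: demand price = 99.5 − 6·2.3 = 85.7; supply price = 6 + 8·2.3 = 24.4.
Δq = 6.6786 − 2.3 = 4.3786; wedge = 85.7 − 24.4 = 61.3.
DWL = ½ × 4.3786 × 61.3 = 134.20.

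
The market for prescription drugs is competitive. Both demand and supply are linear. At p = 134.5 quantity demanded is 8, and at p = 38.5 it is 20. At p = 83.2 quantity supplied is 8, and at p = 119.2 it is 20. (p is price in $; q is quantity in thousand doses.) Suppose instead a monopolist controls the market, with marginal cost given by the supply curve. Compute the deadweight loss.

$156.37 thousand

Demand slope = (38.5 − 134.5)/(20 − 8) = −8, so p = 198.5 − 8q.
Supply slope = (119.2 − 83.2)/(20 − 8) = 3, so p = 59.2 + 3q.
Competitive equilibrium: 198.5 − 8q = 59.2 + 3q → q* = 12.6636, p* = 97.1909.
Marginal revenue: MR = 198.5 − 16q. Set MR = MC: 198.5 − 16q = 59.2 + 3q → q_m = 7.3316.
Price p_m = 198.5 − 8·7.3316 = 139.8472; MC(q_m) = 59.2 + 3·7.3316 = 81.1948.
Competitive q* = 12.6636, so Δq = 5.332; wedge = 139.8472 − 81.1948 = 58.6524.
Welfare loss = ½ × 5.332 × 58.6524 = $156.37 thousand.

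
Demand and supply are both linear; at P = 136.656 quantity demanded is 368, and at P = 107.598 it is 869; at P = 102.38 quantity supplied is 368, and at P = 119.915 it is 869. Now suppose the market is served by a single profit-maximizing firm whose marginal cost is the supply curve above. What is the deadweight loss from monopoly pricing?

Demand slope = (107.598 − 136.656)/(869 − 368) = −0.058, so P = 158 − 0.058Q.
Supply slope = (119.915 − 102.38)/(869 − 368) = 0.035, so P = 89.5 + 0.035Q.
Competitive equilibrium: 158 − 0.058Q = 89.5 + 0.035Q → Q* = 736.55914, P* = 115.27957.
Marginal revenue: MR = 158 − 0.116Q. Set MR = MC: 158 − 0.116Q = 89.5 + 0.035Q → Q_m = 453.64238.
Price P_m = 158 − 0.058·453.64238 = 131.68874; MC(Q_m) = 89.5 + 0.035·453.64238 = 105.37748.
Competitive Q* = 736.55914, so ΔQ = 282.91676; wedge = 131.68874 − 105.37748 = 26.31126.
Deadweight loss = ½ × 282.91676 × 26.31126 = 3721.95.

3721.95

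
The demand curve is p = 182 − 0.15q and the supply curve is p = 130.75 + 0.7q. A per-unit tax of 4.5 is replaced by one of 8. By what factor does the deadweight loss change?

3.160

Competitive equilibrium: 182 − 0.15q = 130.75 + 0.7q → q* = 60.2941, p* = 172.9559.
For a per-unit tax t: Δq = t/0.85, so DWL = ½·t·(t/0.85) = t²/1.7.
At t = 4.5: DWL = 11.912. At t = 8: DWL = 37.647.
Ratio = (8/4.5)² = 3.160.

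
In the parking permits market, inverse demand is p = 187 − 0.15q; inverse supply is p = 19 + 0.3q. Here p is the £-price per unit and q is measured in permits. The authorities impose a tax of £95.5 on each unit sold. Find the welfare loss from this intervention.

£10133.61

Competitive equilibrium: 187 − 0.15q = 19 + 0.3q → q* = 373.3333, p* = 131.
With the tax, the buyer price exceeds the seller price by 95.5: (187 − 0.15q) − (19 + 0.3q) = 95.5 → q' = 161.1111.
Δq = 373.3333 − 161.1111 = 212.2222; the wedge equals the tax, 95.5.
Welfare loss = ½ × 212.2222 × 95.5 = £10133.61.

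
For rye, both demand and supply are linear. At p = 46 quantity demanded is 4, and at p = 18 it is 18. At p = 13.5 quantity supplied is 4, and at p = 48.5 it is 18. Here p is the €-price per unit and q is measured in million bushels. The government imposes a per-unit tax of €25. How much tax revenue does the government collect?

€141.67 million

Demand slope = (18 − 46)/(18 − 4) = −2, so p = 54 − 2q.
Supply slope = (48.5 − 13.5)/(18 − 4) = 2.5, so p = 3.5 + 2.5q.
Competitive equilibrium: 54 − 2q = 3.5 + 2.5q → q* = 11.2222, p* = 31.5556.
With the tax, the buyer price exceeds the seller price by 25: (54 − 2q) − (3.5 + 2.5q) = 25 → q' = 5.6667.
Tax revenue = 25 × 5.6667 = €141.67 million.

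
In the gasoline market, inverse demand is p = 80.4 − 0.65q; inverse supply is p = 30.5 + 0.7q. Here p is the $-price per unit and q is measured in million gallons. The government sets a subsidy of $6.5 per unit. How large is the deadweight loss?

$15.65 million

Competitive equilibrium: 80.4 − 0.65q = 30.5 + 0.7q → q* = 36.963, p* = 56.3741.
The subsidy lowers effective supply by 6.5: p = 24 + 0.7q.
New quantity: 80.4 − 0.65q = 24 + 0.7q → q' = 41.7778.
Overproduction Δq = 41.7778 − 36.963 = 4.8148; wedge = subsidy = 6.5.
The triangle = ½ × 4.8148 × 6.5 = $15.65 million.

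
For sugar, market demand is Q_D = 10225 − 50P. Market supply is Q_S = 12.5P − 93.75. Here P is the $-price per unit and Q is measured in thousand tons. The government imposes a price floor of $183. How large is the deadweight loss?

$40051.25 thousand

In inverse form: demand P = 204.5 − 0.02Q, supply P = 7.5 + 0.08Q.
Competitive equilibrium: 204.5 − 0.02Q = 7.5 + 0.08Q → Q* = 1970, P* = 165.1.
At the floor P = 183, quantity demanded = (204.5 − 183)/0.02 = 1075.
Sellers' marginal cost at Q' = 1075: 7.5 + 0.08·1075 = 93.5.
ΔQ = 1970 − 1075 = 895; wedge = 183 − 93.5 = 89.5.
DWL = ½ × 895 × 89.5 = $40051.25 thousand.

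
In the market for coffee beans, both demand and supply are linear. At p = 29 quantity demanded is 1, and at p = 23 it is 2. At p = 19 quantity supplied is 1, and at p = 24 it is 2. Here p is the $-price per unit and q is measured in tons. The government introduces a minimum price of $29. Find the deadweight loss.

$4.55

Demand slope = (23 − 29)/(2 − 1) = −6, so p = 35 − 6q.
Supply slope = (24 − 19)/(2 − 1) = 5, so p = 14 + 5q.
Competitive equilibrium: 35 − 6q = 14 + 5q → q* = 1.9091, p* = 23.5455.
At the floor p = 29, quantity demanded = (35 − 29)/6 = 1.
Sellers' marginal cost at q' = 1: 14 + 5·1 = 19.
Δq = 1.9091 − 1 = 0.9091; wedge = 29 − 19 = 10.
The triangle = ½ × 0.9091 × 10 = $4.55.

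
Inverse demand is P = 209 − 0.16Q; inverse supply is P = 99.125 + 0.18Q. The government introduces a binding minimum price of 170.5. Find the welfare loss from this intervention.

Competitive equilibrium: 209 − 0.16Q = 99.125 + 0.18Q → Q* = 323.1618, P* = 157.2941.
At the floor P = 170.5, quantity demanded = (209 − 170.5)/0.16 = 240.625.
Sellers' marginal cost at Q' = 240.625: 99.125 + 0.18·240.625 = 142.4375.
ΔQ = 323.1618 − 240.625 = 82.5368; wedge = 170.5 − 142.4375 = 28.0625.
Welfare loss = ½ × 82.5368 × 28.0625 = 1158.09.

1158.09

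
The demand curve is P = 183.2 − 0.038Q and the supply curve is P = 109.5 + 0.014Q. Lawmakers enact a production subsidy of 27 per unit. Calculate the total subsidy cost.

Competitive equilibrium: 183.2 − 0.038Q = 109.5 + 0.014Q → Q* = 1417.3077, P* = 129.3423.
The subsidy lowers effective supply by 27: P = 82.5 + 0.014Q.
New quantity: 183.2 − 0.038Q = 82.5 + 0.014Q → Q' = 1936.5385.
Total subsidy cost = 27 × 1936.5385 = 52286.54.

52286.54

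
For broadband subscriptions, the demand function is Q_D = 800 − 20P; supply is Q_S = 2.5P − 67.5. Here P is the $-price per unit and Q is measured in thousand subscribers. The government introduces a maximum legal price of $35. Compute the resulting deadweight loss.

In inverse form: demand P = 40 − 0.05Q, supply P = 27 + 0.4Q.
Competitive equilibrium: 40 − 0.05Q = 27 + 0.4Q → Q* = 28.8889, P* = 38.5556.
At the ceiling P = 35, quantity supplied = (35 − 27)/0.4 = 20.
Willingness to pay at Q' = 20: 40 − 0.05·20 = 39.
ΔQ = 28.8889 − 20 = 8.8889; wedge = 39 − 35 = 4.
DWL = ½ × 8.8889 × 4 = $17.78 thousand.

$17.78 thousand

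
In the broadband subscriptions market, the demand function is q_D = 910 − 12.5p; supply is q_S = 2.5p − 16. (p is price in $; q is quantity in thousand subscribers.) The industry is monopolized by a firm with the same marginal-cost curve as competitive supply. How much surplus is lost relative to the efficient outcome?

$93.73 thousand

In inverse form: demand p = 72.8 − 0.08q, supply p = 6.4 + 0.4q.
Competitive equilibrium: 72.8 − 0.08q = 6.4 + 0.4q → q* = 138.3333, p* = 61.7333.
Marginal revenue: MR = 72.8 − 0.16q. Set MR = MC: 72.8 − 0.16q = 6.4 + 0.4q → q_m = 118.5714.
Price p_m = 72.8 − 0.08·118.5714 = 63.3143; MC(q_m) = 6.4 + 0.4·118.5714 = 53.8286.
Competitive q* = 138.3333, so Δq = 19.7619; wedge = 63.3143 − 53.8286 = 9.4857.
The triangle = ½ × 19.7619 × 9.4857 = $93.73 thousand.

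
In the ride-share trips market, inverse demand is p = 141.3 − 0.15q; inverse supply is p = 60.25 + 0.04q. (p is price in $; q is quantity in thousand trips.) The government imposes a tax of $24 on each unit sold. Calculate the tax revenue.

$7206.32 thousand

Competitive equilibrium: 141.3 − 0.15q = 60.25 + 0.04q → q* = 426.5789, p* = 77.3132.
With the tax, the buyer price exceeds the seller price by 24: (141.3 − 0.15q) − (60.25 + 0.04q) = 24 → q' = 300.2632.
Tax revenue = 24 × 300.2632 = $7206.32 thousand.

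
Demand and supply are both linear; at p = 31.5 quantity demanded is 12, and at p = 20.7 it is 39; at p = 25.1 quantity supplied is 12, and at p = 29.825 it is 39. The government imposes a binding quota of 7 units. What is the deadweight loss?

74.80

Demand slope = (20.7 − 31.5)/(39 − 12) = −0.4, so p = 36.3 − 0.4q.
Supply slope = (29.825 − 25.1)/(39 − 12) = 0.175, so p = 23 + 0.175q.
Competitive equilibrium: 36.3 − 0.4q = 23 + 0.175q → q* = 23.1304, p* = 27.0478.
At q = 7: demand price = 36.3 − 0.4·7 = 33.5; supply price = 23 + 0.175·7 = 24.225.
Δq = 23.1304 − 7 = 16.1304; wedge = 33.5 − 24.225 = 9.275.
Welfare loss = ½ × 16.1304 × 9.275 = 74.80.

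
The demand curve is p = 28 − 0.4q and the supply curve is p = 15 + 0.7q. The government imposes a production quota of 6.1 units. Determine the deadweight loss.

17.98

Competitive equilibrium: 28 − 0.4q = 15 + 0.7q → q* = 11.8182, p* = 23.2727.
At q = 6.1: demand price = 28 − 0.4·6.1 = 25.56; supply price = 15 + 0.7·6.1 = 19.27.
Δq = 11.8182 − 6.1 = 5.7182; wedge = 25.56 − 19.27 = 6.29.
Welfare loss = ½ × 5.7182 × 6.29 = 17.98.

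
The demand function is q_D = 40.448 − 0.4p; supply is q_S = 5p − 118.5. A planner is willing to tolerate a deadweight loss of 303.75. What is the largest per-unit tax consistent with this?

40.5

In inverse form: demand p = 101.12 − 2.5q, supply p = 23.7 + 0.2q.
Competitive equilibrium: 101.12 − 2.5q = 23.7 + 0.2q → q* = 28.6741, p* = 29.4348.
A tax t gives Δq = t/2.7 and wedge t, so DWL = t²/5.4.
t²/5.4 = 303.75 → t² = 1640.25 → t = 40.5.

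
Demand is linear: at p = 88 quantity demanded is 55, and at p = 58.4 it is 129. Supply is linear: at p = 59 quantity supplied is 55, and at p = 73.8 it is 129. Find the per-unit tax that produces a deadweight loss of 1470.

Demand slope = (58.4 − 88)/(129 − 55) = −0.4, so p = 110 − 0.4q.
Supply slope = (73.8 − 59)/(129 − 55) = 0.2, so p = 48 + 0.2q.
Competitive equilibrium: 110 − 0.4q = 48 + 0.2q → q* = 103.3333, p* = 68.6667.
A tax t gives Δq = t/0.6 and wedge t, so DWL = t²/1.2.
t²/1.2 = 1470 → t² = 1764 → t = 42.

42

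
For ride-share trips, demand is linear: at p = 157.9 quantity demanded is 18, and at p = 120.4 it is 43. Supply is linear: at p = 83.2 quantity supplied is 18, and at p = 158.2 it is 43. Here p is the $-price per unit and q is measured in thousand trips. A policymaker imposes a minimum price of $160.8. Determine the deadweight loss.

$772.84 thousand

Demand slope = (120.4 − 157.9)/(43 − 18) = −1.5, so p = 184.9 − 1.5q.
Supply slope = (158.2 − 83.2)/(43 − 18) = 3, so p = 29.2 + 3q.
Competitive equilibrium: 184.9 − 1.5q = 29.2 + 3q → q* = 34.6, p* = 133.
At the floor p = 160.8, quantity demanded = (184.9 − 160.8)/1.5 = 16.0667.
Sellers' marginal cost at q' = 16.0667: 29.2 + 3·16.0667 = 77.4001.
Δq = 34.6 − 16.0667 = 18.5333; wedge = 160.8 − 77.4001 = 83.3999.
The triangle = ½ × 18.5333 × 83.3999 = $772.84 thousand.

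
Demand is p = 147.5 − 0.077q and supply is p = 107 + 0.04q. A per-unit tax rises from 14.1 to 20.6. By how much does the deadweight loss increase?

963.89

Competitive equilibrium: 147.5 − 0.077q = 107 + 0.04q → q* = 346.1538, p* = 120.8462.
For a per-unit tax t: Δq = t/0.117, so DWL = ½·t·(t/0.117) = t²/0.234.
At t = 14.1: DWL = 849.615. At t = 20.6: DWL = 1813.504.
Increase = 1813.504 − 849.615 = 963.89.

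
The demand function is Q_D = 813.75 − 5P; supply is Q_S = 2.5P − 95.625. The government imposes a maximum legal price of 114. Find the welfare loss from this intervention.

98.55

In inverse form: demand P = 162.75 − 0.2Q, supply P = 38.25 + 0.4Q.
Competitive equilibrium: 162.75 − 0.2Q = 38.25 + 0.4Q → Q* = 207.5, P* = 121.25.
At the ceiling P = 114, quantity supplied = (114 − 38.25)/0.4 = 189.375.
Willingness to pay at Q' = 189.375: 162.75 − 0.2·189.375 = 124.875.
ΔQ = 207.5 − 189.375 = 18.125; wedge = 124.875 − 114 = 10.875.
Welfare loss = ½ × 18.125 × 10.875 = 98.55.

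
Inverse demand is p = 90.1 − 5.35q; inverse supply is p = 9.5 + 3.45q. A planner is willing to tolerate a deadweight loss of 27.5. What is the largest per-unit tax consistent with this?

22

Competitive equilibrium: 90.1 − 5.35q = 9.5 + 3.45q → q* = 9.1591, p* = 41.0989.
A tax t gives Δq = t/8.8 and wedge t, so DWL = t²/17.6.
t²/17.6 = 27.5 → t² = 484 → t = 22.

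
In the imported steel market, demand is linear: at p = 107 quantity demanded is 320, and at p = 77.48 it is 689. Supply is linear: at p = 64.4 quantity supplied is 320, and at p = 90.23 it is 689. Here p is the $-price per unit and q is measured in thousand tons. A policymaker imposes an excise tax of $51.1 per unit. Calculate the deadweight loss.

$8704.03 thousand

Demand slope = (77.48 − 107)/(689 − 320) = −0.08, so p = 132.6 − 0.08q.
Supply slope = (90.23 − 64.4)/(689 − 320) = 0.07, so p = 42 + 0.07q.
Competitive equilibrium: 132.6 − 0.08q = 42 + 0.07q → q* = 604, p* = 84.28.
With the tax, the buyer price exceeds the seller price by 51.1: (132.6 − 0.08q) − (42 + 0.07q) = 51.1 → q' = 263.3333.
Δq = 604 − 263.3333 = 340.6667; the wedge equals the tax, 51.1.
DWL = ½ × 340.6667 × 51.1 = $8704.03 thousand.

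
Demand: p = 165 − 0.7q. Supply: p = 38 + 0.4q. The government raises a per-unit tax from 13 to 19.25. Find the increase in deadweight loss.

Competitive equilibrium: 165 − 0.7q = 38 + 0.4q → q* = 115.4545, p* = 84.1818.
For a per-unit tax t: Δq = t/1.1, so DWL = ½·t·(t/1.1) = t²/2.2.
At t = 13: DWL = 76.818. At t = 19.25: DWL = 168.438.
Increase = 168.438 − 76.818 = 91.62.

91.62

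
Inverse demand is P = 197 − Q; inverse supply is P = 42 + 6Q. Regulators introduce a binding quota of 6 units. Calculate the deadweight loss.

Competitive equilibrium: 197 − Q = 42 + 6Q → Q* = 22.1429, P* = 174.8571.
At Q = 6: demand price = 197 − 1·6 = 191; supply price = 42 + 6·6 = 78.
ΔQ = 22.1429 − 6 = 16.1429; wedge = 191 − 78 = 113.
Welfare loss = ½ × 16.1429 × 113 = 912.07.

912.07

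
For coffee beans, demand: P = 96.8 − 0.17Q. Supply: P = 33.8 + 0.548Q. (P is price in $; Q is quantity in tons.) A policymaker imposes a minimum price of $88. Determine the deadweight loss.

Competitive equilibrium: 96.8 − 0.17Q = 33.8 + 0.548Q → Q* = 87.7437, P* = 81.8836.
At the floor P = 88, quantity demanded = (96.8 − 88)/0.17 = 51.7647.
Sellers' marginal cost at Q' = 51.7647: 33.8 + 0.548·51.7647 = 62.1671.
ΔQ = 87.7437 − 51.7647 = 35.979; wedge = 88 − 62.1671 = 25.8329.
Deadweight loss = ½ × 35.979 × 25.8329 = $464.72.

$464.72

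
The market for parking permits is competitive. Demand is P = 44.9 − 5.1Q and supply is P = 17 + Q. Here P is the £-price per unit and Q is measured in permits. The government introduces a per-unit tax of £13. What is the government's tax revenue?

£31.75

Competitive equilibrium: 44.9 − 5.1Q = 17 + Q → Q* = 4.5738, P* = 21.5738.
With the tax, the buyer price exceeds the seller price by 13: (44.9 − 5.1Q) − (17 + Q) = 13 → Q' = 2.4426.
Tax revenue = 13 × 2.4426 = £31.75.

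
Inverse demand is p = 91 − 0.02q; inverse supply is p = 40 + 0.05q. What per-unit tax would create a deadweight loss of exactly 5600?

28

Competitive equilibrium: 91 − 0.02q = 40 + 0.05q → q* = 728.5714, p* = 76.4286.
A tax t gives Δq = t/0.07 and wedge t, so DWL = t²/0.14.
t²/0.14 = 5600 → t² = 784 → t = 28.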